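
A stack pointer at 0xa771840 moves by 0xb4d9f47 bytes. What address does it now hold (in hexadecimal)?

0x15c4b787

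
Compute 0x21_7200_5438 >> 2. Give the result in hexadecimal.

0x85c80150e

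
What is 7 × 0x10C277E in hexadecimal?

Multiply each base-16 digit by 7, carrying:
  E×7 = 98 → write 2 carry 6
  7×7+6 = 55 → write 7 carry 3
  7×7+3 = 52 → write 4 carry 3
  2×7+3 = 17 → write 1 carry 1
  C×7+1 = 85 → write 5 carry 5
  0×7+5 = 5 → write 5
  1×7 = 7 → write 7

0x7551472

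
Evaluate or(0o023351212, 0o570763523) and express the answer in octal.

0o573773733

OR each oct digit independently (no carries):
  0|5=5, 2|7=7, 3|0=3, 3|7=7, 5|6=7, 1|3=3, 2|5=7, 1|2=3, 2|3=3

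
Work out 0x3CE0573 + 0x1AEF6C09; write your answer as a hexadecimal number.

0x1EBD717C

Add column by column in base 16, right to left:
  3+9 = C
  7+0 = 7
  5+C = 1 carry 1
  0+6+1 = 7
  E+F = D carry 1
  C+E+1 = B carry 1
  3+A+1 = E
  0+1 = 1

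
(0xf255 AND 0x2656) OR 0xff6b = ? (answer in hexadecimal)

0xff7f

0xf255 AND 0x2656 = 0x2254.
Then OR with 0xff6b.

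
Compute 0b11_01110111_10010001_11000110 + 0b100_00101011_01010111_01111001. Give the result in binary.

0b111101000101110100100111111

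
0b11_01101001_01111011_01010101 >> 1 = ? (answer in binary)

0b1101101001011110110101010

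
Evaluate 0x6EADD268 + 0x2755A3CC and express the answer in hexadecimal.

Add column by column in base 16, right to left:
  8+C = 4 carry 1
  6+C+1 = 3 carry 1
  2+3+1 = 6
  D+A = 7 carry 1
  D+5+1 = 3 carry 1
  A+5+1 = 0 carry 1
  E+7+1 = 6 carry 1
  6+2+1 = 9

0x96037634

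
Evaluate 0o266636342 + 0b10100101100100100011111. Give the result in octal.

0o313403001

0b10100101100100100011111 = 0o24544437 in octal.
Add column by column in base 8, right to left:
  2+7 = 1 carry 1
  4+3+1 = 0 carry 1
  3+4+1 = 0 carry 1
  6+4+1 = 3 carry 1
  3+4+1 = 0 carry 1
  6+5+1 = 4 carry 1
  6+4+1 = 3 carry 1
  6+2+1 = 1 carry 1
  2+0+1 = 3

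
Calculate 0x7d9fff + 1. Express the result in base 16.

The trailing 3 digits are F (max in base 16), so adding 1 cascades: they roll to 0 and the next digit up increments.

0x7da000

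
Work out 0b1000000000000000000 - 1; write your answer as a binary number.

0b111111111111111111

The trailing 18 digits are 0, so subtracting 1 borrows through: they become 1 and the next digit up decrements.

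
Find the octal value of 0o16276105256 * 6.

0o126164640024

Multiply each base-8 digit by 6, carrying:
  6×6 = 36 → write 4 carry 4
  5×6+4 = 34 → write 2 carry 4
  2×6+4 = 16 → write 0 carry 2
  5×6+2 = 32 → write 0 carry 4
  0×6+4 = 4 → write 4
  1×6 = 6 → write 6
  6×6 = 36 → write 4 carry 4
  7×6+4 = 46 → write 6 carry 5
  2×6+5 = 17 → write 1 carry 2
  6×6+2 = 38 → write 6 carry 4
  1×6+4 = 10 → write 2 carry 1
  remaining carry: 1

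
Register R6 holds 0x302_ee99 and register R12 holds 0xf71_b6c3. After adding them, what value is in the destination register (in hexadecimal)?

Add column by column in base 16, right to left:
  9+3 = c
  9+c = 5 carry 1
  e+6+1 = 5 carry 1
  e+b+1 = a carry 1
  2+1+1 = 4
  0+7 = 7
  3+f = 2 carry 1
  final carry 1

0x1274a55c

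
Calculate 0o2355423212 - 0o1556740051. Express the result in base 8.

0o576463141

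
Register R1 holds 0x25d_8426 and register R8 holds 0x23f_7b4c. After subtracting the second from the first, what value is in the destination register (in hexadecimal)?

0x1e08da

Subtract column by column in base 16:
  6-c → a (borrow)
  2-4-1 → d (borrow)
  4-b-1 → 8 (borrow)
  8-7-1 → 0
  d-f → e (borrow)
  5-3-1 → 1
  2-2 → 0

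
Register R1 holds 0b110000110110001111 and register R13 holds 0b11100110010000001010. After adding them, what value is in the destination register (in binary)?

0b100010111000110011001

Add column by column in base 2, right to left:
  1+0 = 1
  1+1 = 0 carry 1
  1+0+1 = 0 carry 1
  1+1+1 = 1 carry 1
  0+0+1 = 1
  0+0 = 0
  0+0 = 0
  1+0 = 1
  1+0 = 1
  0+0 = 0
  1+1 = 0 carry 1
  1+0+1 = 0 carry 1
  0+0+1 = 1
  0+1 = 1
  0+1 = 1
  0+0 = 0
  1+0 = 1
  1+1 = 0 carry 1
  0+1+1 = 0 carry 1
  0+1+1 = 0 carry 1
  final carry 1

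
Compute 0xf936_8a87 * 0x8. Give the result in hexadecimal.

Multiply each base-16 digit by 8, carrying:
  7×8 = 56 → write 8 carry 3
  8×8+3 = 67 → write 3 carry 4
  a×8+4 = 84 → write 4 carry 5
  8×8+5 = 69 → write 5 carry 4
  6×8+4 = 52 → write 4 carry 3
  3×8+3 = 27 → write b carry 1
  9×8+1 = 73 → write 9 carry 4
  f×8+4 = 124 → write c carry 7
  remaining carry: 7

0x7c9b45438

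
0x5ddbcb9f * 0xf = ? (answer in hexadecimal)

Multiply each base-16 digit by 15, carrying:
  f×15 = 225 → write 1 carry 14
  9×15+14 = 149 → write 5 carry 9
  b×15+9 = 174 → write e carry 10
  c×15+10 = 190 → write e carry 11
  b×15+11 = 176 → write 0 carry 11
  d×15+11 = 206 → write e carry 12
  d×15+12 = 207 → write f carry 12
  5×15+12 = 87 → write 7 carry 5
  remaining carry: 5

0x57fe0ee51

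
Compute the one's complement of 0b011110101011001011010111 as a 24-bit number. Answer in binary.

Invert each bit: 011110101011001011010111 → 100001010100110100101000.

0b100001010100110100101000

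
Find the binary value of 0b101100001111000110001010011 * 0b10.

0b1011000011110001100010100110

Multiply each base-2 digit by 2, carrying:
  1×2 = 2 → write 0 carry 1
  1×2+1 = 3 → write 1 carry 1
  0×2+1 = 1 → write 1
  0×2 = 0 → write 0
  1×2 = 2 → write 0 carry 1
  0×2+1 = 1 → write 1
  1×2 = 2 → write 0 carry 1
  0×2+1 = 1 → write 1
  0×2 = 0 → write 0
  0×2 = 0 → write 0
  1×2 = 2 → write 0 carry 1
  1×2+1 = 3 → write 1 carry 1
  0×2+1 = 1 → write 1
  0×2 = 0 → write 0
  0×2 = 0 → write 0
  1×2 = 2 → write 0 carry 1
  1×2+1 = 3 → write 1 carry 1
  1×2+1 = 3 → write 1 carry 1
  1×2+1 = 3 → write 1 carry 1
  0×2+1 = 1 → write 1
  0×2 = 0 → write 0
  0×2 = 0 → write 0
  0×2 = 0 → write 0
  1×2 = 2 → write 0 carry 1
  1×2+1 = 3 → write 1 carry 1
  0×2+1 = 1 → write 1
  1×2 = 2 → write 0 carry 1
  remaining carry: 1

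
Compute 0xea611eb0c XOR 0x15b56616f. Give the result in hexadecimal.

0xffd478a63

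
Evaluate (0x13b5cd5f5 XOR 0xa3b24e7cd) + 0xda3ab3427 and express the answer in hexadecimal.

First 0x13b5cd5f5 XOR 0xa3b24e7cd = 0xb00783238.
Add column by column in base 16, right to left:
  8+7 = f
  3+2 = 5
  2+4 = 6
  3+3 = 6
  8+b = 3 carry 1
  7+a+1 = 2 carry 1
  0+3+1 = 4
  0+a = a
  b+d = 8 carry 1
  final carry 1

0x18a423665f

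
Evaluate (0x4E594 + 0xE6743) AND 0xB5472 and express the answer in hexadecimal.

0x34452

Add column by column in base 16, right to left:
  4+3 = 7
  9+4 = D
  5+7 = C
  E+6 = 4 carry 1
  4+E+1 = 3 carry 1
  final carry 1
Sum = 0x134CD7; now AND with 0xB5472:
  1&0=0, 3&B=3, 4&5=4, C&4=4, D&7=5, 7&2=2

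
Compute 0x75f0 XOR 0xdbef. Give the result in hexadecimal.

0xae1f

XOR each hex digit independently (no carries):
  7^d=a, 5^b=e, f^e=1, 0^f=f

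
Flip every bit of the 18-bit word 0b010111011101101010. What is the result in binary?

Invert each bit: 010111011101101010 → 101000100010010101.

0b101000100010010101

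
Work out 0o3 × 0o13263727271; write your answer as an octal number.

Multiply each base-8 digit by 3, carrying:
  1×3 = 3 → write 3
  7×3 = 21 → write 5 carry 2
  2×3+2 = 8 → write 0 carry 1
  7×3+1 = 22 → write 6 carry 2
  2×3+2 = 8 → write 0 carry 1
  7×3+1 = 22 → write 6 carry 2
  3×3+2 = 11 → write 3 carry 1
  6×3+1 = 19 → write 3 carry 2
  2×3+2 = 8 → write 0 carry 1
  3×3+1 = 10 → write 2 carry 1
  1×3+1 = 4 → write 4

0o42033606053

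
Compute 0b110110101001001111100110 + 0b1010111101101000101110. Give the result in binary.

Add column by column in base 2, right to left:
  0+0 = 0
  1+1 = 0 carry 1
  1+1+1 = 1 carry 1
  0+1+1 = 0 carry 1
  0+0+1 = 1
  1+1 = 0 carry 1
  1+0+1 = 0 carry 1
  1+0+1 = 0 carry 1
  1+0+1 = 0 carry 1
  1+1+1 = 1 carry 1
  0+0+1 = 1
  0+1 = 1
  1+1 = 0 carry 1
  0+0+1 = 1
  0+1 = 1
  1+1 = 0 carry 1
  0+1+1 = 0 carry 1
  1+1+1 = 1 carry 1
  0+0+1 = 1
  1+1 = 0 carry 1
  1+0+1 = 0 carry 1
  0+1+1 = 0 carry 1
  1+0+1 = 0 carry 1
  1+0+1 = 0 carry 1
  final carry 1

0b1000001100110111000010100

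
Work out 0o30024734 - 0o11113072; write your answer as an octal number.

Subtract column by column in base 8:
  4-2 → 2
  3-7 → 4 (borrow)
  7-0-1 → 6
  4-3 → 1
  2-1 → 1
  0-1 → 7 (borrow)
  0-1-1 → 6 (borrow)
  3-1-1 → 1

0o16711642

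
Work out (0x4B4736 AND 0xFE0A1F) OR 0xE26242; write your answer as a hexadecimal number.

0xEA6256

0x4B4736 AND 0xFE0A1F = 0x4A0216.
Then OR with 0xE26242.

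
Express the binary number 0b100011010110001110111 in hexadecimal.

Group the bits into nibbles: 0001 0001 1010 1100 0111 0111 → 11AC77.

0x11AC77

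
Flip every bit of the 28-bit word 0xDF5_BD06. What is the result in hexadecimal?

Each hex digit d becomes F−d:
  D→2, F→0, 5→A, B→4, D→2, 0→F, 6→9

0x20A42F9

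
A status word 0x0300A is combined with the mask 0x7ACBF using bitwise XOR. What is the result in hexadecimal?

0x79CB5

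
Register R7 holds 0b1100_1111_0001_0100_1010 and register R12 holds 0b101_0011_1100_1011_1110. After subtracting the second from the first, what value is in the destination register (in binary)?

Subtract column by column in base 2:
  0-0 → 0
  1-1 → 0
  0-1 → 1 (borrow)
  1-1-1 → 1 (borrow)
  0-1-1 → 0 (borrow)
  0-1-1 → 0 (borrow)
  1-0-1 → 0
  0-1 → 1 (borrow)
  1-0-1 → 0
  0-0 → 0
  0-1 → 1 (borrow)
  0-1-1 → 0 (borrow)
  1-1-1 → 1 (borrow)
  1-1-1 → 1 (borrow)
  1-0-1 → 0
  1-0 → 1
  0-1 → 1 (borrow)
  0-0-1 → 1 (borrow)
  1-1-1 → 1 (borrow)
  1-0-1 → 0

0b1111011010010001100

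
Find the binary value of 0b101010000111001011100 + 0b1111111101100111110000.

0b10101001110100001001100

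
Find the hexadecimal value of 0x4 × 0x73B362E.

0x1CECD8B8

Multiply each base-16 digit by 4, carrying:
  E×4 = 56 → write 8 carry 3
  2×4+3 = 11 → write B
  6×4 = 24 → write 8 carry 1
  3×4+1 = 13 → write D
  B×4 = 44 → write C carry 2
  3×4+2 = 14 → write E
  7×4 = 28 → write C carry 1
  remaining carry: 1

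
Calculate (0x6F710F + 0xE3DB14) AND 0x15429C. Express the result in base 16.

0x114000

Add column by column in base 16, right to left:
  F+4 = 3 carry 1
  0+1+1 = 2
  1+B = C
  7+D = 4 carry 1
  F+3+1 = 3 carry 1
  6+E+1 = 5 carry 1
  final carry 1
Sum = 0x1534C23; now AND with 0x15429C:
  1&0=0, 5&1=1, 3&5=1, 4&4=4, C&2=0, 2&9=0, 3&C=0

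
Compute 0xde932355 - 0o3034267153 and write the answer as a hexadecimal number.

0o3034267153 = 0x18716e6b in hexadecimal.
Subtract column by column in base 16:
  5-b → a (borrow)
  5-6-1 → e (borrow)
  3-e-1 → 4 (borrow)
  2-6-1 → b (borrow)
  3-1-1 → 1
  9-7 → 2
  e-8 → 6
  d-1 → c

0xc621b4ea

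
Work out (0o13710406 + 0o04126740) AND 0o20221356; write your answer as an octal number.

Add column by column in base 8, right to left:
  6+0 = 6
  0+4 = 4
  4+7 = 3 carry 1
  0+6+1 = 7
  1+2 = 3
  7+1 = 0 carry 1
  3+4+1 = 0 carry 1
  1+0+1 = 2
Sum = 0o20037346; now AND with 0o20221356:
  2&2=2, 0&0=0, 0&2=0, 3&2=2, 7&1=1, 3&3=3, 4&5=4, 6&6=6

0o20021346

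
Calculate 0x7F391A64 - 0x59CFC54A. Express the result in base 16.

Subtract column by column in base 16:
  4-A → A (borrow)
  6-4-1 → 1
  A-5 → 5
  1-C → 5 (borrow)
  9-F-1 → 9 (borrow)
  3-C-1 → 6 (borrow)
  F-9-1 → 5
  7-5 → 2

0x2569551A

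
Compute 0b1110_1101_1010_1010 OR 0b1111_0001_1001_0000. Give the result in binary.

0b1111110110111010

OR bit by bit (1 where either bit is 1):
  1110110110101010
| 1111000110010000
= 1111110110111010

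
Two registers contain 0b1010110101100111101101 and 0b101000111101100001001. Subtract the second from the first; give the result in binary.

Subtract column by column in base 2:
  1-1 → 0
  0-0 → 0
  1-0 → 1
  1-1 → 0
  0-0 → 0
  1-0 → 1
  1-0 → 1
  1-0 → 1
  1-1 → 0
  0-1 → 1 (borrow)
  0-0-1 → 1 (borrow)
  1-1-1 → 1 (borrow)
  1-1-1 → 1 (borrow)
  0-1-1 → 0 (borrow)
  1-1-1 → 1 (borrow)
  0-0-1 → 1 (borrow)
  1-0-1 → 0
  1-0 → 1
  0-1 → 1 (borrow)
  1-0-1 → 0
  0-1 → 1 (borrow)
  1-0-1 → 0

0b101101101111011100100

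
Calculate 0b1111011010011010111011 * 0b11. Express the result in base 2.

0b101110001111010000110001

Multiply each base-2 digit by 3, carrying:
  1×3 = 3 → write 1 carry 1
  1×3+1 = 4 → write 0 carry 2
  0×3+2 = 2 → write 0 carry 1
  1×3+1 = 4 → write 0 carry 2
  1×3+2 = 5 → write 1 carry 2
  1×3+2 = 5 → write 1 carry 2
  0×3+2 = 2 → write 0 carry 1
  1×3+1 = 4 → write 0 carry 2
  0×3+2 = 2 → write 0 carry 1
  1×3+1 = 4 → write 0 carry 2
  1×3+2 = 5 → write 1 carry 2
  0×3+2 = 2 → write 0 carry 1
  0×3+1 = 1 → write 1
  1×3 = 3 → write 1 carry 1
  0×3+1 = 1 → write 1
  1×3 = 3 → write 1 carry 1
  1×3+1 = 4 → write 0 carry 2
  0×3+2 = 2 → write 0 carry 1
  1×3+1 = 4 → write 0 carry 2
  1×3+2 = 5 → write 1 carry 2
  1×3+2 = 5 → write 1 carry 2
  1×3+2 = 5 → write 1 carry 2
  remaining carry: 10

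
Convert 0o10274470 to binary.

0b1000010111100100111000

Each octal digit is 3 bits: 1=001 0=000 2=010 7=111 4=100 4=100 7=111 0=000.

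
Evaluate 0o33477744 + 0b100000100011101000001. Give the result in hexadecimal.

0x7EC725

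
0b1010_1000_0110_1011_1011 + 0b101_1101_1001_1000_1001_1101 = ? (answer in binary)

Add column by column in base 2, right to left:
  1+1 = 0 carry 1
  1+0+1 = 0 carry 1
  0+1+1 = 0 carry 1
  1+1+1 = 1 carry 1
  1+1+1 = 1 carry 1
  1+0+1 = 0 carry 1
  0+0+1 = 1
  1+1 = 0 carry 1
  0+0+1 = 1
  1+0 = 1
  1+0 = 1
  0+1 = 1
  0+1 = 1
  0+0 = 0
  0+0 = 0
  1+1 = 0 carry 1
  0+1+1 = 0 carry 1
  1+0+1 = 0 carry 1
  0+1+1 = 0 carry 1
  1+1+1 = 1 carry 1
  0+1+1 = 0 carry 1
  0+0+1 = 1
  0+1 = 1

0b11010000001111101011000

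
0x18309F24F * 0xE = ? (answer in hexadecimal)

Multiply each base-16 digit by 14, carrying:
  F×14 = 210 → write 2 carry 13
  4×14+13 = 69 → write 5 carry 4
  2×14+4 = 32 → write 0 carry 2
  F×14+2 = 212 → write 4 carry 13
  9×14+13 = 139 → write B carry 8
  0×14+8 = 8 → write 8
  3×14 = 42 → write A carry 2
  8×14+2 = 114 → write 2 carry 7
  1×14+7 = 21 → write 5 carry 1
  remaining carry: 1

0x152A8B4052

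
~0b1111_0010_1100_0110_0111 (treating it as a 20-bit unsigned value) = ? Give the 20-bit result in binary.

Invert each bit: 11110010110001100111 → 00001101001110011000.

0b00001101001110011000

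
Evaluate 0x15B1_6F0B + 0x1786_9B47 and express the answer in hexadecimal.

Add column by column in base 16, right to left:
  B+7 = 2 carry 1
  0+4+1 = 5
  F+B = A carry 1
  6+9+1 = 0 carry 1
  1+6+1 = 8
  B+8 = 3 carry 1
  5+7+1 = D
  1+1 = 2

0x2D380A52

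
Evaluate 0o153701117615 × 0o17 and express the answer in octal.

0o3122121254503

Multiply each base-8 digit by 15, carrying:
  5×15 = 75 → write 3 carry 9
  1×15+9 = 24 → write 0 carry 3
  6×15+3 = 93 → write 5 carry 11
  7×15+11 = 116 → write 4 carry 14
  1×15+14 = 29 → write 5 carry 3
  1×15+3 = 18 → write 2 carry 2
  1×15+2 = 17 → write 1 carry 2
  0×15+2 = 2 → write 2
  7×15 = 105 → write 1 carry 13
  3×15+13 = 58 → write 2 carry 7
  5×15+7 = 82 → write 2 carry 10
  1×15+10 = 25 → write 1 carry 3
  remaining carry: 3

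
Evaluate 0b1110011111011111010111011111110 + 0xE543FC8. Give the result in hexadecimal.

0x8243EEC6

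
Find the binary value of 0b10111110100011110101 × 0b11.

0b1000111011101011011111

Multiply each base-2 digit by 3, carrying:
  1×3 = 3 → write 1 carry 1
  0×3+1 = 1 → write 1
  1×3 = 3 → write 1 carry 1
  0×3+1 = 1 → write 1
  1×3 = 3 → write 1 carry 1
  1×3+1 = 4 → write 0 carry 2
  1×3+2 = 5 → write 1 carry 2
  1×3+2 = 5 → write 1 carry 2
  0×3+2 = 2 → write 0 carry 1
  0×3+1 = 1 → write 1
  0×3 = 0 → write 0
  1×3 = 3 → write 1 carry 1
  0×3+1 = 1 → write 1
  1×3 = 3 → write 1 carry 1
  1×3+1 = 4 → write 0 carry 2
  1×3+2 = 5 → write 1 carry 2
  1×3+2 = 5 → write 1 carry 2
  1×3+2 = 5 → write 1 carry 2
  0×3+2 = 2 → write 0 carry 1
  1×3+1 = 4 → write 0 carry 2
  remaining carry: 10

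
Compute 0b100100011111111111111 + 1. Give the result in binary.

0b100100100000000000000

The trailing 14 digits are 1 (max in base 2), so adding 1 cascades: they roll to 0 and the next digit up increments.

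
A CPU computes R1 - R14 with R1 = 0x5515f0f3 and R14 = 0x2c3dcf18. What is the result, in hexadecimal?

0x28d821db

Subtract column by column in base 16:
  3-8 → b (borrow)
  f-1-1 → d
  0-f → 1 (borrow)
  f-c-1 → 2
  5-d → 8 (borrow)
  1-3-1 → d (borrow)
  5-c-1 → 8 (borrow)
  5-2-1 → 2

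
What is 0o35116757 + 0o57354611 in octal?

0o114473570

Add column by column in base 8, right to left:
  7+1 = 0 carry 1
  5+1+1 = 7
  7+6 = 5 carry 1
  6+4+1 = 3 carry 1
  1+5+1 = 7
  1+3 = 4
  5+7 = 4 carry 1
  3+5+1 = 1 carry 1
  final carry 1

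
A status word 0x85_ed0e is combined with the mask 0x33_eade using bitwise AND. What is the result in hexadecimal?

AND each hex digit independently (no carries):
  8&3=0, 5&3=1, e&e=e, d&a=8, 0&d=0, e&e=e

0x01e80e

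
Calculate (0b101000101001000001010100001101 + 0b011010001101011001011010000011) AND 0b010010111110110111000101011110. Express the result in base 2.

Add column by column in base 2, right to left:
  1+1 = 0 carry 1
  0+1+1 = 0 carry 1
  1+0+1 = 0 carry 1
  1+0+1 = 0 carry 1
  0+0+1 = 1
  0+0 = 0
  0+0 = 0
  0+1 = 1
  1+0 = 1
  0+1 = 1
  1+1 = 0 carry 1
  0+0+1 = 1
  1+1 = 0 carry 1
  0+0+1 = 1
  0+0 = 0
  0+1 = 1
  0+1 = 1
  0+0 = 0
  1+1 = 0 carry 1
  0+0+1 = 1
  0+1 = 1
  1+1 = 0 carry 1
  0+0+1 = 1
  1+0 = 1
  0+0 = 0
  0+1 = 1
  0+0 = 0
  1+1 = 0 carry 1
  0+1+1 = 0 carry 1
  1+0+1 = 0 carry 1
  final carry 1
Sum = 0b1000010110110011010101110010000; now AND with 0b010010111110110111000101011110:
  1000010110110011010101110010000
& 0010010111110110111000101011110
= 0000010110110010010000100010000

0b10110110010010000100010000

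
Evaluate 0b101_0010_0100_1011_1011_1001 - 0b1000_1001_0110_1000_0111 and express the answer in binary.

0b10010011011010100110010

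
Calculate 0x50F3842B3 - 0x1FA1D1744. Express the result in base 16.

Subtract column by column in base 16:
  3-4 → F (borrow)
  B-4-1 → 6
  2-7 → B (borrow)
  4-1-1 → 2
  8-D → B (borrow)
  3-1-1 → 1
  F-A → 5
  0-F → 1 (borrow)
  5-1-1 → 3

0x3151B2B6F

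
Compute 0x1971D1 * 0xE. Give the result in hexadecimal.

0x164396E

Multiply each base-16 digit by 14, carrying:
  1×14 = 14 → write E
  D×14 = 182 → write 6 carry 11
  1×14+11 = 25 → write 9 carry 1
  7×14+1 = 99 → write 3 carry 6
  9×14+6 = 132 → write 4 carry 8
  1×14+8 = 22 → write 6 carry 1
  remaining carry: 1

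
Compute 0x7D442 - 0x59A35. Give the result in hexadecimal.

0x23A0D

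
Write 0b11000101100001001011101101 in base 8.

Group the bits in threes: 011 000 101 100 001 001 011 101 101 → 305411355.

0o305411355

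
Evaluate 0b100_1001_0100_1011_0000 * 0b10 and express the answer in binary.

0b10010010100101100000

Multiply each base-2 digit by 2, carrying:
  0×2 = 0 → write 0
  0×2 = 0 → write 0
  0×2 = 0 → write 0
  0×2 = 0 → write 0
  1×2 = 2 → write 0 carry 1
  1×2+1 = 3 → write 1 carry 1
  0×2+1 = 1 → write 1
  1×2 = 2 → write 0 carry 1
  0×2+1 = 1 → write 1
  0×2 = 0 → write 0
  1×2 = 2 → write 0 carry 1
  0×2+1 = 1 → write 1
  1×2 = 2 → write 0 carry 1
  0×2+1 = 1 → write 1
  0×2 = 0 → write 0
  1×2 = 2 → write 0 carry 1
  0×2+1 = 1 → write 1
  0×2 = 0 → write 0
  1×2 = 2 → write 0 carry 1
  remaining carry: 1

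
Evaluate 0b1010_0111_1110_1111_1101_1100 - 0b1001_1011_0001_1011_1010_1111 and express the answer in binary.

0b11001101010000101101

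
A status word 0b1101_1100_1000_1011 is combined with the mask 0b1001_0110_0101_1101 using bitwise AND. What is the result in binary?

AND bit by bit (1 only where both bits are 1):
  1101110010001011
& 1001011001011101
= 1001010000001001

0b1001010000001001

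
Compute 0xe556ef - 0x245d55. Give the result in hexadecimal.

0xc0f99a

Subtract column by column in base 16:
  f-5 → a
  e-5 → 9
  6-d → 9 (borrow)
  5-5-1 → f (borrow)
  5-4-1 → 0
  e-2 → c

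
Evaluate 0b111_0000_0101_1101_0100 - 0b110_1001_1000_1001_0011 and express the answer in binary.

Subtract column by column in base 2:
  0-1 → 1 (borrow)
  0-1-1 → 0 (borrow)
  1-0-1 → 0
  0-0 → 0
  1-1 → 0
  0-0 → 0
  1-0 → 1
  1-1 → 0
  1-0 → 1
  0-0 → 0
  1-0 → 1
  0-1 → 1 (borrow)
  0-1-1 → 0 (borrow)
  0-0-1 → 1 (borrow)
  0-0-1 → 1 (borrow)
  0-1-1 → 0 (borrow)
  1-0-1 → 0
  1-1 → 0
  1-1 → 0

0b110110101000001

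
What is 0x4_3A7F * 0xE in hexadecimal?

Multiply each base-16 digit by 14, carrying:
  F×14 = 210 → write 2 carry 13
  7×14+13 = 111 → write F carry 6
  A×14+6 = 146 → write 2 carry 9
  3×14+9 = 51 → write 3 carry 3
  4×14+3 = 59 → write B carry 3
  remaining carry: 3

0x3B32F2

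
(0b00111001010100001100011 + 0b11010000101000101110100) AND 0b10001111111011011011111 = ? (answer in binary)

0b1001111000011010111

Add column by column in base 2, right to left:
  1+0 = 1
  1+0 = 1
  0+1 = 1
  0+0 = 0
  0+1 = 1
  1+1 = 0 carry 1
  1+1+1 = 1 carry 1
  0+0+1 = 1
  0+1 = 1
  0+0 = 0
  0+0 = 0
  1+0 = 1
  0+1 = 1
  1+0 = 1
  0+1 = 1
  1+0 = 1
  0+0 = 0
  0+0 = 0
  1+0 = 1
  1+1 = 0 carry 1
  1+0+1 = 0 carry 1
  0+1+1 = 0 carry 1
  0+1+1 = 0 carry 1
  final carry 1
Sum = 0b100001001111100111010111; now AND with 0b10001111111011011011111:
  100001001111100111010111
& 010001111111011011011111
= 000001001111000011010111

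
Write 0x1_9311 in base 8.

0o311421

Expand each hex digit to 4 bits: 1=0001 9=1001 3=0011 1=0001 1=0001.
Group the bits in threes: 011 001 001 100 010 001 → 311421.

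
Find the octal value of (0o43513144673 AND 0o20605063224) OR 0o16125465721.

0o16525465721

0o43513144673 AND 0o20605063224 = 0o00401040220.
Then OR with 0o16125465721.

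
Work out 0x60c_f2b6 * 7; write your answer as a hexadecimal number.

Multiply each base-16 digit by 7, carrying:
  6×7 = 42 → write a carry 2
  b×7+2 = 79 → write f carry 4
  2×7+4 = 18 → write 2 carry 1
  f×7+1 = 106 → write a carry 6
  c×7+6 = 90 → write a carry 5
  0×7+5 = 5 → write 5
  6×7 = 42 → write a carry 2
  remaining carry: 2

0x2a5aa2fa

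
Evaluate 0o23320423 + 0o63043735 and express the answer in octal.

Add column by column in base 8, right to left:
  3+5 = 0 carry 1
  2+3+1 = 6
  4+7 = 3 carry 1
  0+3+1 = 4
  2+4 = 6
  3+0 = 3
  3+3 = 6
  2+6 = 0 carry 1
  final carry 1

0o106364360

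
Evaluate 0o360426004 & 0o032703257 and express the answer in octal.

0o020402004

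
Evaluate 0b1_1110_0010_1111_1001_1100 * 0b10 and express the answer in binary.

0b1111000101111100111000

Multiply each base-2 digit by 2, carrying:
  0×2 = 0 → write 0
  0×2 = 0 → write 0
  1×2 = 2 → write 0 carry 1
  1×2+1 = 3 → write 1 carry 1
  1×2+1 = 3 → write 1 carry 1
  0×2+1 = 1 → write 1
  0×2 = 0 → write 0
  1×2 = 2 → write 0 carry 1
  1×2+1 = 3 → write 1 carry 1
  1×2+1 = 3 → write 1 carry 1
  1×2+1 = 3 → write 1 carry 1
  1×2+1 = 3 → write 1 carry 1
  0×2+1 = 1 → write 1
  1×2 = 2 → write 0 carry 1
  0×2+1 = 1 → write 1
  0×2 = 0 → write 0
  0×2 = 0 → write 0
  1×2 = 2 → write 0 carry 1
  1×2+1 = 3 → write 1 carry 1
  1×2+1 = 3 → write 1 carry 1
  1×2+1 = 3 → write 1 carry 1
  remaining carry: 1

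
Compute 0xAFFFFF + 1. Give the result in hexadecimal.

0xB00000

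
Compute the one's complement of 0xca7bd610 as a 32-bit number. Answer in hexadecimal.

0x358429ef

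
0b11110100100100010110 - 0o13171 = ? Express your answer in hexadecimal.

0b11110100100100010110 = 0xF4916 in hexadecimal.
0o13171 = 0x1679 in hexadecimal.
Subtract column by column in base 16:
  6-9 → D (borrow)
  1-7-1 → 9 (borrow)
  9-6-1 → 2
  4-1 → 3
  F-0 → F

0xF329D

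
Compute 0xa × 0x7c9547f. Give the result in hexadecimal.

0x4ddd4cf6

Multiply each base-16 digit by 10, carrying:
  f×10 = 150 → write 6 carry 9
  7×10+9 = 79 → write f carry 4
  4×10+4 = 44 → write c carry 2
  5×10+2 = 52 → write 4 carry 3
  9×10+3 = 93 → write d carry 5
  c×10+5 = 125 → write d carry 7
  7×10+7 = 77 → write d carry 4
  remaining carry: 4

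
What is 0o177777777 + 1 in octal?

0o200000000

The trailing 8 digits are 7 (max in base 8), so adding 1 cascades: they roll to 0 and the next digit up increments.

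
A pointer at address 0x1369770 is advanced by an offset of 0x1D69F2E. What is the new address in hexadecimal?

0x30D369E

Add column by column in base 16, right to left:
  0+E = E
  7+2 = 9
  7+F = 6 carry 1
  9+9+1 = 3 carry 1
  6+6+1 = D
  3+D = 0 carry 1
  1+1+1 = 3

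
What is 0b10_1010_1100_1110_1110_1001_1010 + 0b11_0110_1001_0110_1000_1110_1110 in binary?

Add column by column in base 2, right to left:
  0+0 = 0
  1+1 = 0 carry 1
  0+1+1 = 0 carry 1
  1+1+1 = 1 carry 1
  1+0+1 = 0 carry 1
  0+1+1 = 0 carry 1
  0+1+1 = 0 carry 1
  1+1+1 = 1 carry 1
  0+0+1 = 1
  1+0 = 1
  1+0 = 1
  1+1 = 0 carry 1
  0+0+1 = 1
  1+1 = 0 carry 1
  1+1+1 = 1 carry 1
  1+0+1 = 0 carry 1
  0+1+1 = 0 carry 1
  0+0+1 = 1
  1+0 = 1
  1+1 = 0 carry 1
  0+0+1 = 1
  1+1 = 0 carry 1
  0+1+1 = 0 carry 1
  1+0+1 = 0 carry 1
  0+1+1 = 0 carry 1
  1+1+1 = 1 carry 1
  final carry 1

0b110000101100101011110001000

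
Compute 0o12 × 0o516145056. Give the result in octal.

Multiply each base-8 digit by 10, carrying:
  6×10 = 60 → write 4 carry 7
  5×10+7 = 57 → write 1 carry 7
  0×10+7 = 7 → write 7
  5×10 = 50 → write 2 carry 6
  4×10+6 = 46 → write 6 carry 5
  1×10+5 = 15 → write 7 carry 1
  6×10+1 = 61 → write 5 carry 7
  1×10+7 = 17 → write 1 carry 2
  5×10+2 = 52 → write 4 carry 6
  remaining carry: 6

0o6415762714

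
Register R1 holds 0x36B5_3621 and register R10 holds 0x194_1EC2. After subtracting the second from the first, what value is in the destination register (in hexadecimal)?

Subtract column by column in base 16:
  1-2 → F (borrow)
  2-C-1 → 5 (borrow)
  6-E-1 → 7 (borrow)
  3-1-1 → 1
  5-4 → 1
  B-9 → 2
  6-1 → 5
  3-0 → 3

0x3521175F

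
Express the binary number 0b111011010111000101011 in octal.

0o7327053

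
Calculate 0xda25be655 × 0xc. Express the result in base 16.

0xa39c4ecbfc

Multiply each base-16 digit by 12, carrying:
  5×12 = 60 → write c carry 3
  5×12+3 = 63 → write f carry 3
  6×12+3 = 75 → write b carry 4
  e×12+4 = 172 → write c carry 10
  b×12+10 = 142 → write e carry 8
  5×12+8 = 68 → write 4 carry 4
  2×12+4 = 28 → write c carry 1
  a×12+1 = 121 → write 9 carry 7
  d×12+7 = 163 → write 3 carry 10
  remaining carry: a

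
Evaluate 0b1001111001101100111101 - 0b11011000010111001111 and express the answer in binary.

0b110100001010101101110

Subtract column by column in base 2:
  1-1 → 0
  0-1 → 1 (borrow)
  1-1-1 → 1 (borrow)
  1-1-1 → 1 (borrow)
  1-0-1 → 0
  1-0 → 1
  0-1 → 1 (borrow)
  0-1-1 → 0 (borrow)
  1-1-1 → 1 (borrow)
  1-0-1 → 0
  0-1 → 1 (borrow)
  1-0-1 → 0
  1-0 → 1
  0-0 → 0
  0-0 → 0
  1-1 → 0
  1-1 → 0
  1-0 → 1
  1-1 → 0
  0-1 → 1 (borrow)
  0-0-1 → 1 (borrow)
  1-0-1 → 0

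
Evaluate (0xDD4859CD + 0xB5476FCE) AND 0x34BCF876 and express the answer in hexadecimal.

0x108CC812

Add column by column in base 16, right to left:
  D+E = B carry 1
  C+C+1 = 9 carry 1
  9+F+1 = 9 carry 1
  5+6+1 = C
  8+7 = F
  4+4 = 8
  D+5 = 2 carry 1
  D+B+1 = 9 carry 1
  final carry 1
Sum = 0x1928FC99B; now AND with 0x34BCF876:
  1&0=0, 9&3=1, 2&4=0, 8&B=8, F&C=C, C&F=C, 9&8=8, 9&7=1, B&6=2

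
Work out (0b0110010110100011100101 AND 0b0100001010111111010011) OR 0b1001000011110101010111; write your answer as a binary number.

0b0110010110100011100101 AND 0b0100001010111111010011 = 0b0100000010100011000001.
Then OR with 0b1001000011110101010111.

0b1101000011110111010111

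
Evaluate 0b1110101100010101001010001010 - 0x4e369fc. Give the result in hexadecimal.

0b1110101100010101001010001010 = 0xeb1528a in hexadecimal.
Subtract column by column in base 16:
  a-c → e (borrow)
  8-f-1 → 8 (borrow)
  2-9-1 → 8 (borrow)
  5-6-1 → e (borrow)
  1-3-1 → d (borrow)
  b-e-1 → c (borrow)
  e-4-1 → 9

0x9cde88e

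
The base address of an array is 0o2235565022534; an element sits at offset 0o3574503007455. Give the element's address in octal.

0o6032270032211

Add column by column in base 8, right to left:
  4+5 = 1 carry 1
  3+5+1 = 1 carry 1
  5+4+1 = 2 carry 1
  2+7+1 = 2 carry 1
  2+0+1 = 3
  0+0 = 0
  5+3 = 0 carry 1
  6+0+1 = 7
  5+5 = 2 carry 1
  5+4+1 = 2 carry 1
  3+7+1 = 3 carry 1
  2+5+1 = 0 carry 1
  2+3+1 = 6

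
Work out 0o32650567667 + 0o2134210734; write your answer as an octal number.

Add column by column in base 8, right to left:
  7+4 = 3 carry 1
  6+3+1 = 2 carry 1
  6+7+1 = 6 carry 1
  7+0+1 = 0 carry 1
  6+1+1 = 0 carry 1
  5+2+1 = 0 carry 1
  0+4+1 = 5
  5+3 = 0 carry 1
  6+1+1 = 0 carry 1
  2+2+1 = 5
  3+0 = 3

0o35005000623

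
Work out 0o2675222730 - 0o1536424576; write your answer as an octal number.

Subtract column by column in base 8:
  0-6 → 2 (borrow)
  3-7-1 → 3 (borrow)
  7-5-1 → 1
  2-4 → 6 (borrow)
  2-2-1 → 7 (borrow)
  2-4-1 → 5 (borrow)
  5-6-1 → 6 (borrow)
  7-3-1 → 3
  6-5 → 1
  2-1 → 1

0o1136576132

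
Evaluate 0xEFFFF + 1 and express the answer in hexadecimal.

0xF0000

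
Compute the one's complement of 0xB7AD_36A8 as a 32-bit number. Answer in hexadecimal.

0x4852C957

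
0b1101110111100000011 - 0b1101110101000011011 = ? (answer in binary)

Subtract column by column in base 2:
  1-1 → 0
  1-1 → 0
  0-0 → 0
  0-1 → 1 (borrow)
  0-1-1 → 0 (borrow)
  0-0-1 → 1 (borrow)
  0-0-1 → 1 (borrow)
  0-0-1 → 1 (borrow)
  1-0-1 → 0
  1-1 → 0
  1-0 → 1
  1-1 → 0
  0-0 → 0
  1-1 → 0
  1-1 → 0
  1-1 → 0
  0-0 → 0
  1-1 → 0
  1-1 → 0

0b10011101000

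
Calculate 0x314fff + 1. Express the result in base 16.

0x315000

The trailing 3 digits are F (max in base 16), so adding 1 cascades: they roll to 0 and the next digit up increments.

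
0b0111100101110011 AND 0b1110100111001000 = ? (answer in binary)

AND bit by bit (1 only where both bits are 1):
  0111100101110011
& 1110100111001000
= 0110100101000000

0b0110100101000000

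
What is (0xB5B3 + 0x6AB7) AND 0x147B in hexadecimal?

Add column by column in base 16, right to left:
  3+7 = A
  B+B = 6 carry 1
  5+A+1 = 0 carry 1
  B+6+1 = 2 carry 1
  final carry 1
Sum = 0x1206A; now AND with 0x147B:
  1&0=0, 2&1=0, 0&4=0, 6&7=6, A&B=A

0x6A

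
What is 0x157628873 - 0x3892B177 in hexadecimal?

0x11ECFD6FC

Subtract column by column in base 16:
  3-7 → C (borrow)
  7-7-1 → F (borrow)
  8-1-1 → 6
  8-B → D (borrow)
  2-2-1 → F (borrow)
  6-9-1 → C (borrow)
  7-8-1 → E (borrow)
  5-3-1 → 1
  1-0 → 1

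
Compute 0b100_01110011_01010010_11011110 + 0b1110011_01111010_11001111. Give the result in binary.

Add column by column in base 2, right to left:
  0+1 = 1
  1+1 = 0 carry 1
  1+1+1 = 1 carry 1
  1+1+1 = 1 carry 1
  1+0+1 = 0 carry 1
  0+0+1 = 1
  1+1 = 0 carry 1
  1+1+1 = 1 carry 1
  0+0+1 = 1
  1+1 = 0 carry 1
  0+0+1 = 1
  0+1 = 1
  1+1 = 0 carry 1
  0+1+1 = 0 carry 1
  1+1+1 = 1 carry 1
  0+0+1 = 1
  1+1 = 0 carry 1
  1+1+1 = 1 carry 1
  0+0+1 = 1
  0+0 = 0
  1+1 = 0 carry 1
  1+1+1 = 1 carry 1
  1+1+1 = 1 carry 1
  0+0+1 = 1
  0+0 = 0
  0+0 = 0
  1+0 = 1

0b100111001101100110110101101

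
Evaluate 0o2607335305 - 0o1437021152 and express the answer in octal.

0o1150314133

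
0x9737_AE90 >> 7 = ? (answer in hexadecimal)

0x12E6F5D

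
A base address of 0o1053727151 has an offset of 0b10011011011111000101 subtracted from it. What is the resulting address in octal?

0o1051373244

0b10011011011111000101 = 0o2333705 in octal.
Subtract column by column in base 8:
  1-5 → 4 (borrow)
  5-0-1 → 4
  1-7 → 2 (borrow)
  7-3-1 → 3
  2-3 → 7 (borrow)
  7-3-1 → 3
  3-2 → 1
  5-0 → 5
  0-0 → 0
  1-0 → 1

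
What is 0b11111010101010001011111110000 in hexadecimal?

0x1F5517F0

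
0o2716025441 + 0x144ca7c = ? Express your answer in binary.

0b11000011111001111010110011101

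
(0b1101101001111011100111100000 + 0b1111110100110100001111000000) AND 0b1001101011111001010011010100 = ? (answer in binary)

0b1001001010101001010010000000

Add column by column in base 2, right to left:
  0+0 = 0
  0+0 = 0
  0+0 = 0
  0+0 = 0
  0+0 = 0
  1+0 = 1
  1+1 = 0 carry 1
  1+1+1 = 1 carry 1
  1+1+1 = 1 carry 1
  0+1+1 = 0 carry 1
  0+0+1 = 1
  1+0 = 1
  1+0 = 1
  1+0 = 1
  0+1 = 1
  1+0 = 1
  1+1 = 0 carry 1
  1+1+1 = 1 carry 1
  1+0+1 = 0 carry 1
  0+0+1 = 1
  0+1 = 1
  1+0 = 1
  0+1 = 1
  1+1 = 0 carry 1
  1+1+1 = 1 carry 1
  0+1+1 = 0 carry 1
  1+1+1 = 1 carry 1
  1+1+1 = 1 carry 1
  final carry 1
Sum = 0b11101011110101111110110100000; now AND with 0b1001101011111001010011010100:
  11101011110101111110110100000
& 01001101011111001010011010100
= 01001001010101001010010000000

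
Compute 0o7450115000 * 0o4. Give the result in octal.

0o36240464000

Multiply each base-8 digit by 4, carrying:
  0×4 = 0 → write 0
  0×4 = 0 → write 0
  0×4 = 0 → write 0
  5×4 = 20 → write 4 carry 2
  1×4+2 = 6 → write 6
  1×4 = 4 → write 4
  0×4 = 0 → write 0
  5×4 = 20 → write 4 carry 2
  4×4+2 = 18 → write 2 carry 2
  7×4+2 = 30 → write 6 carry 3
  remaining carry: 3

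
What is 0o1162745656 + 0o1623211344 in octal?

0o3006157222

Add column by column in base 8, right to left:
  6+4 = 2 carry 1
  5+4+1 = 2 carry 1
  6+3+1 = 2 carry 1
  5+1+1 = 7
  4+1 = 5
  7+2 = 1 carry 1
  2+3+1 = 6
  6+2 = 0 carry 1
  1+6+1 = 0 carry 1
  1+1+1 = 3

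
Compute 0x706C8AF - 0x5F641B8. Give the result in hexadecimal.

Subtract column by column in base 16:
  F-8 → 7
  A-B → F (borrow)
  8-1-1 → 6
  C-4 → 8
  6-6 → 0
  0-F → 1 (borrow)
  7-5-1 → 1

0x11086F7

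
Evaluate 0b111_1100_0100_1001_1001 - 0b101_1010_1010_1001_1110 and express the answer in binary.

0b100001100111111011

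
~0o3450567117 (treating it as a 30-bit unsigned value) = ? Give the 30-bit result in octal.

0o4327210660

Each oct digit d becomes 7−d:
  3→4, 4→3, 5→2, 0→7, 5→2, 6→1, 7→0, 1→6, 1→6, 7→0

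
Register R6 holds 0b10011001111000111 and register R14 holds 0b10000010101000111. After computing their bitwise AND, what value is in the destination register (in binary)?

AND bit by bit (1 only where both bits are 1):
  10011001111000111
& 10000010101000111
= 10000000101000111

0b10000000101000111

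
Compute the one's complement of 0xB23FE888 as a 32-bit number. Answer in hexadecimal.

Each hex digit d becomes F−d:
  B→4, 2→D, 3→C, F→0, E→1, 8→7, 8→7, 8→7

0x4DC01777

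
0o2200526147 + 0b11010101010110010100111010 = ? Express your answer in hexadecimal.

0x155811a1

0o2200526147 = 0x1202ac67 in hexadecimal.
0b11010101010110010100111010 = 0x355653a in hexadecimal.
Add column by column in base 16, right to left:
  7+a = 1 carry 1
  6+3+1 = a
  c+5 = 1 carry 1
  a+6+1 = 1 carry 1
  2+5+1 = 8
  0+5 = 5
  2+3 = 5
  1+0 = 1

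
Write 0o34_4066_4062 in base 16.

0x1C836832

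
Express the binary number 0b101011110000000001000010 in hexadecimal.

0xaf0042

Group the bits into nibbles: 1010 1111 0000 0000 0100 0010 → af0042.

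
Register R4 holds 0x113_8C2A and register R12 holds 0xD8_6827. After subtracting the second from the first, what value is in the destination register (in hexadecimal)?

0x3B2403

Subtract column by column in base 16:
  A-7 → 3
  2-2 → 0
  C-8 → 4
  8-6 → 2
  3-8 → B (borrow)
  1-D-1 → 3 (borrow)
  1-0-1 → 0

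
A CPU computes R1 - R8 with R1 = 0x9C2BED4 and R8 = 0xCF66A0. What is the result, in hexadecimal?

0x8F35834

Subtract column by column in base 16:
  4-0 → 4
  D-A → 3
  E-6 → 8
  B-6 → 5
  2-F → 3 (borrow)
  C-C-1 → F (borrow)
  9-0-1 → 8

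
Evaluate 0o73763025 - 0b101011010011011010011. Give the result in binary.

0b110110100011111101000010

0o73763025 = 0b111011111110011000010101 in binary.
Subtract column by column in base 2:
  1-1 → 0
  0-1 → 1 (borrow)
  1-0-1 → 0
  0-0 → 0
  1-1 → 0
  0-0 → 0
  0-1 → 1 (borrow)
  0-1-1 → 0 (borrow)
  0-0-1 → 1 (borrow)
  1-1-1 → 1 (borrow)
  1-1-1 → 1 (borrow)
  0-0-1 → 1 (borrow)
  0-0-1 → 1 (borrow)
  1-1-1 → 1 (borrow)
  1-0-1 → 0
  1-1 → 0
  1-1 → 0
  1-0 → 1
  1-1 → 0
  1-0 → 1
  0-1 → 1 (borrow)
  1-0-1 → 0
  1-0 → 1
  1-0 → 1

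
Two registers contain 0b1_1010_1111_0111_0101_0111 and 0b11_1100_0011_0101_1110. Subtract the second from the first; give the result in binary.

0b101110011001111111001

Subtract column by column in base 2:
  1-0 → 1
  1-1 → 0
  1-1 → 0
  0-1 → 1 (borrow)
  1-1-1 → 1 (borrow)
  0-0-1 → 1 (borrow)
  1-1-1 → 1 (borrow)
  0-0-1 → 1 (borrow)
  1-1-1 → 1 (borrow)
  1-1-1 → 1 (borrow)
  1-0-1 → 0
  0-0 → 0
  1-0 → 1
  1-0 → 1
  1-1 → 0
  1-1 → 0
  0-1 → 1 (borrow)
  1-1-1 → 1 (borrow)
  0-0-1 → 1 (borrow)
  1-0-1 → 0
  1-0 → 1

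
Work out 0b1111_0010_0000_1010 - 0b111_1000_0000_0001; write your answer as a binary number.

0b111101000001001

Subtract column by column in base 2:
  0-1 → 1 (borrow)
  1-0-1 → 0
  0-0 → 0
  1-0 → 1
  0-0 → 0
  0-0 → 0
  0-0 → 0
  0-0 → 0
  0-0 → 0
  1-0 → 1
  0-0 → 0
  0-1 → 1 (borrow)
  1-1-1 → 1 (borrow)
  1-1-1 → 1 (borrow)
  1-1-1 → 1 (borrow)
  1-0-1 → 0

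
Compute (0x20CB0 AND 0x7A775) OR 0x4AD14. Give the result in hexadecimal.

0x6AD34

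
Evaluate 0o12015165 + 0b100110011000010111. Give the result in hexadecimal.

0x2a808c

0o12015165 = 0x281a75 in hexadecimal.
0b100110011000010111 = 0x26617 in hexadecimal.
Add column by column in base 16, right to left:
  5+7 = c
  7+1 = 8
  a+6 = 0 carry 1
  1+6+1 = 8
  8+2 = a
  2+0 = 2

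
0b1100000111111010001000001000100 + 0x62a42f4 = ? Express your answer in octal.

0o14711651470

0b1100000111111010001000001000100 = 0o14077210104 in octal.
0x62a42f4 = 0o612441364 in octal.
Add column by column in base 8, right to left:
  4+4 = 0 carry 1
  0+6+1 = 7
  1+3 = 4
  0+1 = 1
  1+4 = 5
  2+4 = 6
  7+2 = 1 carry 1
  7+1+1 = 1 carry 1
  0+6+1 = 7
  4+0 = 4
  1+0 = 1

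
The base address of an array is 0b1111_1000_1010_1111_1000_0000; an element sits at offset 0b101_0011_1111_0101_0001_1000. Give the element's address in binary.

0b1010011001010010010011000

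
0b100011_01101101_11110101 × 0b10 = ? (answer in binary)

Multiply each base-2 digit by 2, carrying:
  1×2 = 2 → write 0 carry 1
  0×2+1 = 1 → write 1
  1×2 = 2 → write 0 carry 1
  0×2+1 = 1 → write 1
  1×2 = 2 → write 0 carry 1
  1×2+1 = 3 → write 1 carry 1
  1×2+1 = 3 → write 1 carry 1
  1×2+1 = 3 → write 1 carry 1
  1×2+1 = 3 → write 1 carry 1
  0×2+1 = 1 → write 1
  1×2 = 2 → write 0 carry 1
  1×2+1 = 3 → write 1 carry 1
  0×2+1 = 1 → write 1
  1×2 = 2 → write 0 carry 1
  1×2+1 = 3 → write 1 carry 1
  0×2+1 = 1 → write 1
  1×2 = 2 → write 0 carry 1
  1×2+1 = 3 → write 1 carry 1
  0×2+1 = 1 → write 1
  0×2 = 0 → write 0
  0×2 = 0 → write 0
  1×2 = 2 → write 0 carry 1
  remaining carry: 1

0b10001101101101111101010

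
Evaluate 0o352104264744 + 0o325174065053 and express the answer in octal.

0o677300352017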